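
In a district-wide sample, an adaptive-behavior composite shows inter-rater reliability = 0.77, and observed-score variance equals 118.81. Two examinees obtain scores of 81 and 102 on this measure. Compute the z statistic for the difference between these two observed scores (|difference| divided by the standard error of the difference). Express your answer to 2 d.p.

SD = √118.81 ≈ 10.9000
SEM = 10.9000×√(1 − 0.7700) ≈ 5.2275
Standard error of the difference = 5.2275·√2 ≈ 7.3927
z = |81 − 102| / 7.3927 = 21 / 7.3927 ≈ 2.8406

2.84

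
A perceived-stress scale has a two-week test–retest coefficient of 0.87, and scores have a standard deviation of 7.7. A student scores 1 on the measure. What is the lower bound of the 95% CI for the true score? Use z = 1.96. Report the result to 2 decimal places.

SEM = 7.700 * √(1 − 0.870) = 7.700 * √0.130 ≈ 7.700 * 0.361 ≈ 2.776
Margin = 1.96 * 2.776 ≈ 5.441
Lower limit = 1 − 5.441 ≈ -4.441

-4.44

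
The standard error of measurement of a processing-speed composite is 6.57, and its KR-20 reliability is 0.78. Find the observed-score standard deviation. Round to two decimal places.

14.01

σ = SEM·(1 − r)^(−1/2) ≈ 6.57*2.132 ≈ 14.007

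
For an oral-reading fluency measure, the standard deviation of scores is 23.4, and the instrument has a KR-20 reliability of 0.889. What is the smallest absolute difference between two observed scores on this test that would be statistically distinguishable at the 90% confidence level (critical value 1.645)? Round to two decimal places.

SEM = 23.4000 · √(1 − 0.8890) = 23.4000 · √0.1110 ≈ 23.4000 · 0.3332 ≈ 7.7961
SE_diff = SEM · √2 ≈ 7.7961 · 1.4142 ≈ 11.0253
Minimum reliable difference = 1.645 · SE_diff ≈ 1.645 · 11.0253 ≈ 18.1367

18.14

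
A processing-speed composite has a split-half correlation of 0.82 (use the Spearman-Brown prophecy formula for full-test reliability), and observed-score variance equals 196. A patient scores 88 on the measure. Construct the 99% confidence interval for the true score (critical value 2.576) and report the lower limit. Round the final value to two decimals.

76.66

σ = 196^(1/2) = 14.00000
r_full = 2·0.82 / (1 + 0.82) ≈ 0.90110
The standard error of measurement is 14.00000*√(1 − 0.90110) ≈ 14.00000*0.31449 ≈ 4.40280.
Half-width = 2.576*4.40280 ≈ 11.34160
Lower bound: 88 − 11.34160 = 76.65840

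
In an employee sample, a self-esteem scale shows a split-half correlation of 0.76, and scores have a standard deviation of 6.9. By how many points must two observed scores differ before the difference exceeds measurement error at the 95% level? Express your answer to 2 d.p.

Spearman-Brown: r = 2(0.76) / (1 + 0.76) = 1.52000 / 1.76000 ≈ 0.86364
The standard error of measurement is 6.90000·√(1 − 0.86364) ≈ 6.90000·0.36927 ≈ 2.54799.
SE_diff = √2 · SEM ≈ 3.60341
Minimum reliable difference = 1.96 · SE_diff ≈ 1.96 · 3.60341 ≈ 7.06268

7.06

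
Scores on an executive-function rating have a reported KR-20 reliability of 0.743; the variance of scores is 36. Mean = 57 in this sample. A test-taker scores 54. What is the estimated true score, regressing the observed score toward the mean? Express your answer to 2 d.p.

Estimated true score = 0.74300*54 + (1 − 0.74300)*57 ≃ 54.77100

54.77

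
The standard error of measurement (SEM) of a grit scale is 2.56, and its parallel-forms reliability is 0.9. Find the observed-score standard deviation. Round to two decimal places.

8.10

σ = SEM·(1 − r)^(−1/2) ≈ 2.56·3.16228 ≈ 8.09543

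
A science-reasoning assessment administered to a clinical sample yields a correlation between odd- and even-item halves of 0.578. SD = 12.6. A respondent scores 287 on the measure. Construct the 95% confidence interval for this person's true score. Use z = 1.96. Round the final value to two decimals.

[274.23, 299.77]

Full-length reliability (Spearman-Brown) = 2(0.578)/(1+0.578) ≃ 0.733
SEM = 12.600·√(1 − 0.733) ≃ 6.516
1.96 · SEM ≃ 12.771
CI = 287 ± 12.771 → [274.229, 299.771]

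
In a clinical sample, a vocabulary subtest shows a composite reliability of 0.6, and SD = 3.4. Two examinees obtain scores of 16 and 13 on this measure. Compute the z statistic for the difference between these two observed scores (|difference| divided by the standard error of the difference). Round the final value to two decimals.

SEM = 3.40000 · √(1 − 0.60000) = 3.40000 · √0.40000 ≃ 3.40000 · 0.63246 ≃ 2.15035
Standard error of the difference = 2.15035·√2 ≃ 3.04105
z = 3 / 3.04105 ≃ 0.98650

0.99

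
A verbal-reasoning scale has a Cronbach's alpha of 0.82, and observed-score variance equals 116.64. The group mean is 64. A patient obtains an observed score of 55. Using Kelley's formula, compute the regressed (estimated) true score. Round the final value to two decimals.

56.62

Estimated true score = 0.820*55 + (1 − 0.820)*64 ≈ 56.620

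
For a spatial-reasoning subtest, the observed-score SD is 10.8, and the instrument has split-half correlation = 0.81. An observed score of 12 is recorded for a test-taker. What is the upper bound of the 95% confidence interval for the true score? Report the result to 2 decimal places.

18.86

Full-length reliability (Spearman-Brown) = 2(0.81)/(1+0.81) ≈ 0.8950
SEM = 10.8000 × √(1 − 0.8950) = 10.8000 × √0.1050 ≈ 10.8000 × 0.3240 ≈ 3.4991
Half-width = 1.96×3.4991 ≈ 6.8583
Upper limit = 12 + 6.8583 ≈ 18.8583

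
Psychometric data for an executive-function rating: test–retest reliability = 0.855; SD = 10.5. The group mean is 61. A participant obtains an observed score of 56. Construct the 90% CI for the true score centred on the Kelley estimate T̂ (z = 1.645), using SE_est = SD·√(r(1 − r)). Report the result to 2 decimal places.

[50.64, 62.81]

T̂ = r·X + (1 − r)·M = 0.8550*56 + 0.1450*61 = 47.8800 + 8.8450 ≈ 56.7250
SE_est = 10.5000·√[r(1 − r)] ≈ 3.6971
CI = 56.7250 ± 1.645 * 3.6971 → [50.6433, 62.8067]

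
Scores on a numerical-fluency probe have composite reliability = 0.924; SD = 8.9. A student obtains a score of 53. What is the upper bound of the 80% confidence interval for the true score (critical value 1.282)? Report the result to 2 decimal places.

The standard error of measurement is 8.9000×√(1 − 0.9240) ≃ 8.9000×0.2757 ≃ 2.4536.
Half-width = 1.282×2.4536 ≃ 3.1455
Upper limit = 53 + 3.1455 ≃ 56.1455

56.15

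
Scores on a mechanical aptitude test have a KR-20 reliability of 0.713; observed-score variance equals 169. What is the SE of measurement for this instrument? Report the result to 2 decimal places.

SD = √169 = 13.0000
SEM = 13.0000 · √(1 − 0.7130) = 13.0000 · √0.2870 ≈ 13.0000 · 0.5357 ≈ 6.9644

6.96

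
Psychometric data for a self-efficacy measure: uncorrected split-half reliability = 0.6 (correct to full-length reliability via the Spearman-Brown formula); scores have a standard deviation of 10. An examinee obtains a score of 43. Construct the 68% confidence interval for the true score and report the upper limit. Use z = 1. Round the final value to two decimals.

Spearman-Brown: r = 2(0.6) / (1 + 0.6) = 1.20000 / 1.60000 ≈ 0.75000
The standard error of measurement is 10.00000×√(1 − 0.75000) ≈ 10.00000×0.50000 ≈ 5.00000.
1 × SEM ≈ 5.00000
Upper bound: 43 + 5.00000 = 48.00000

48.00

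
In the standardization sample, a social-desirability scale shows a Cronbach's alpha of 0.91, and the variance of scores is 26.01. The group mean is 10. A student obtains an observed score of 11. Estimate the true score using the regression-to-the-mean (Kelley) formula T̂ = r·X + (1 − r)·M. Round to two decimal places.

T̂ = 0.9100(11) + 0.0900(10) ≃ 10.9100

10.91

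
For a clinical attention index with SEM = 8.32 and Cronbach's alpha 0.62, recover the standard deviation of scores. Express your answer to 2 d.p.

SD = SEM / √(1 − r) = 8.32 / √0.3800 ≃ 8.32 / 0.6164 ≃ 13.4968

13.50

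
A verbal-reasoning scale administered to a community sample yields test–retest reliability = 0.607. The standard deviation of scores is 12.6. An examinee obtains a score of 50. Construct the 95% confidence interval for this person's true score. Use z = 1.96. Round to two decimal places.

The standard error of measurement is 12.600×√(1 − 0.607) ≈ 12.600×0.627 ≈ 7.899.
1.96 × SEM ≈ 15.482
Interval: (34.518, 65.482)

[34.52, 65.48]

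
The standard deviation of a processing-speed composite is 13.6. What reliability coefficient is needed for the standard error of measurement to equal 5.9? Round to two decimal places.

r = 1 − (5.900/13.6)² ≈ 1 − 0.188 ≈ 0.812

0.81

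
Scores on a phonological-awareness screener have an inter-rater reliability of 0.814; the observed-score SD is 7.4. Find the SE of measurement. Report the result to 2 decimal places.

3.19

SEM = 7.400 * √(1 − 0.814) = 7.400 * √0.186 ≈ 7.400 * 0.431 ≈ 3.191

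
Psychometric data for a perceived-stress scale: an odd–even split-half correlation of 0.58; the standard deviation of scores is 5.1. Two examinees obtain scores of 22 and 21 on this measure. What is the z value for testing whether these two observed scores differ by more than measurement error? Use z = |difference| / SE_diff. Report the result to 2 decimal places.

0.27

r_full = 2·0.58 / (1 + 0.58) ≈ 0.73418
The standard error of measurement is 5.10000*√(1 − 0.73418) ≈ 5.10000*0.51558 ≈ 2.62946.
SE_diff = SEM * √2 ≈ 2.62946 * 1.41421 ≈ 3.71862
z = 1 / 3.71862 ≈ 0.26892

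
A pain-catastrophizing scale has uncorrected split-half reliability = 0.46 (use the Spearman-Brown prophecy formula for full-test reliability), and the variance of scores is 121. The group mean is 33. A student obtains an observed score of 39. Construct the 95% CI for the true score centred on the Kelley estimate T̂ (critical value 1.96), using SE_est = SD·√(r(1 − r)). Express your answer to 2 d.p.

σ = 121^(1/2) = 11.0000
Spearman-Brown: r = 2(0.46) / (1 + 0.46) = 0.9200 / 1.4600 ≈ 0.6301
T̂ = r·X + (1 − r)·M = 0.6301*39 + 0.3699*33 ≈ 24.5753 + 12.2055 ≈ 36.7808
SE_est = SD * √(r(1 − r)) = 11.0000 * √0.2331 ≈ 11.0000 * 0.4828 ≈ 5.3104
95% CI: 36.7808 ± 10.4085 ≈ (26.3724, 47.1893)

[26.37, 47.19]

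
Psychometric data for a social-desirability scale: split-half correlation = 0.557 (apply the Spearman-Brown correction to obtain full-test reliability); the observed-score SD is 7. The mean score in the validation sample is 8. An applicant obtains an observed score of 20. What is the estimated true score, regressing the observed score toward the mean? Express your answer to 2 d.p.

r_full = 2·0.557 / (1 + 0.557) ≃ 0.7155
T̂ = 0.7155(20) + 0.2845(8) ≃ 16.5857

16.59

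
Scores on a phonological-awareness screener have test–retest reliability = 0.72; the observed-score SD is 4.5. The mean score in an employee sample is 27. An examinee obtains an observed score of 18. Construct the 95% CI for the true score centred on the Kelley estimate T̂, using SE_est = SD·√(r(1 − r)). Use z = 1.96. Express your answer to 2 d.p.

[16.56, 24.48]

T̂ = r·X + (1 − r)·M = 0.7200·18 + 0.2800·27 = 12.9600 + 7.5600 ≃ 20.5200
SE_est = SD · √(r(1 − r)) = 4.5000 · √0.2016 ≃ 4.5000 · 0.4490 ≃ 2.0205
CI = 20.5200 ± 1.96 · 2.0205 → [16.5598, 24.4802]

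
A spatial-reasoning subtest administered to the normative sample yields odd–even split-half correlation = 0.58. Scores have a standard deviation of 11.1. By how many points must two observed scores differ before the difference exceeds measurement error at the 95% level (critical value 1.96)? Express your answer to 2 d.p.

15.86

r_full = 2·0.58 / (1 + 0.58) ≈ 0.73418
SEM = 11.10000 × √(1 − 0.73418) = 11.10000 × √0.26582 ≈ 11.10000 × 0.51558 ≈ 5.72294
SE_diff = SEM × √2 ≈ 5.72294 × 1.41421 ≈ 8.09346
Minimum reliable difference = 1.96 × SE_diff ≈ 1.96 × 8.09346 ≈ 15.86318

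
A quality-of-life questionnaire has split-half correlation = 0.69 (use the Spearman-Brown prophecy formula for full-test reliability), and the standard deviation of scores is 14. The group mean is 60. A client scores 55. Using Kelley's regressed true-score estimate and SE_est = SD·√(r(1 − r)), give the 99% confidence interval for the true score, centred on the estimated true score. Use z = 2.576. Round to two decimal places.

[41.96, 69.87]

Spearman-Brown: r = 2(0.69) / (1 + 0.69) = 1.3800 / 1.6900 ≈ 0.8166
T̂ = 0.8166(55) + 0.1834(60) ≈ 55.9172
SE_est = 14.0000·√[r(1 − r)] ≈ 5.4183
99% CI: 55.9172 ± 13.9575 ≈ (41.9597, 69.8747)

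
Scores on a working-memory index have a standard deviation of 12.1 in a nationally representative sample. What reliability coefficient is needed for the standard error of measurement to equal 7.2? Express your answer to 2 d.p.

0.65

r = 1 − (7.20000/12.1)² ≈ 1 − 0.35407 ≈ 0.64593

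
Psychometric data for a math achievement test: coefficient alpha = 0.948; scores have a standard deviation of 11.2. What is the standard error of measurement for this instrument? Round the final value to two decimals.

2.55

SEM = 11.2000 × √(1 − 0.9480) = 11.2000 × √0.0520 ≈ 11.2000 × 0.2280 ≈ 2.5540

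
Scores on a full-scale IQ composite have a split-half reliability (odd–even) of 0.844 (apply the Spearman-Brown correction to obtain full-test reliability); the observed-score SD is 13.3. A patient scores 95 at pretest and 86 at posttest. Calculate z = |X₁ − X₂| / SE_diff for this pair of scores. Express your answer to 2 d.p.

Full-length reliability (Spearman-Brown) = 2(0.844)/(1+0.844) ≈ 0.9154
The standard error of measurement is 13.3000·√(1 − 0.9154) ≈ 13.3000·0.2909 ≈ 3.8684.
SE_diff = SEM · √2 ≈ 3.8684 · 1.4142 ≈ 5.4708
z = 9 / 5.4708 ≈ 1.6451

1.65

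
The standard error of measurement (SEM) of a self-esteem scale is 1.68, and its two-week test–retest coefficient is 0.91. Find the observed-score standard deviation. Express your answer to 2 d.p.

5.60

SD = SEM / √(1 − r) = 1.68 / √0.0900 ≈ 1.68 / 0.3000 ≈ 5.6000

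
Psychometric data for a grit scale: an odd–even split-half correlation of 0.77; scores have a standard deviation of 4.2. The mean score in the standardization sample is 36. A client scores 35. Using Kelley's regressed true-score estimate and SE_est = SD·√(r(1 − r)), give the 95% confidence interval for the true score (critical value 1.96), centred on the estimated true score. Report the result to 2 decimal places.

[32.36, 37.90]

Full-length reliability (Spearman-Brown) = 2(0.77)/(1+0.77) ≈ 0.8701
T̂ = 0.8701(35) + 0.1299(36) ≈ 35.1299
SE_est = SD * √(r(1 − r)) = 4.2000 * √0.1131 ≈ 4.2000 * 0.3362 ≈ 1.4122
95% CI: 35.1299 ± 2.7679 ≈ (32.3620, 37.8979)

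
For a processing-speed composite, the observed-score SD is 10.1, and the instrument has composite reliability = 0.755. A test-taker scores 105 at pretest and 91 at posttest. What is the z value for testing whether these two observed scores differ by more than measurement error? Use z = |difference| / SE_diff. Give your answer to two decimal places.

SEM = 10.10000*√(1 − 0.75500) ≈ 4.99924
SE_diff = SEM * √2 ≈ 4.99924 * 1.41421 ≈ 7.07000
z = 14 / 7.07000 ≈ 1.98020

1.98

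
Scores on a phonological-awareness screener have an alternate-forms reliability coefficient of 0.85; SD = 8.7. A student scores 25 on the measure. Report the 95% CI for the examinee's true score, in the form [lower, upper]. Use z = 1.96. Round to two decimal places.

SEM = 8.700 · √(1 − 0.850) = 8.700 · √0.150 ≈ 8.700 · 0.387 ≈ 3.369
Half-width = 1.96·3.369 ≈ 6.604
95% CI: 25 ± 6.604 = [18.396, 31.604]

[18.40, 31.60]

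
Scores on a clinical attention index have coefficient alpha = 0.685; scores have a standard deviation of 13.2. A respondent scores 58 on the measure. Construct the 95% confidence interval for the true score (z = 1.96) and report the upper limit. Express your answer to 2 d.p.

72.52

SEM = 13.2000·√(1 − 0.6850) ≃ 7.4085
1.96 · SEM ≃ 14.5206
Upper bound: 58 + 14.5206 = 72.5206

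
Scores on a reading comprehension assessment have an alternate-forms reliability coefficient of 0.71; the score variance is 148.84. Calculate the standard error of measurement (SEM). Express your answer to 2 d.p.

σ = 148.84^(1/2) = 12.2000
The standard error of measurement is 12.2000*√(1 − 0.7100) ≈ 12.2000*0.5385 ≈ 6.5699.

6.57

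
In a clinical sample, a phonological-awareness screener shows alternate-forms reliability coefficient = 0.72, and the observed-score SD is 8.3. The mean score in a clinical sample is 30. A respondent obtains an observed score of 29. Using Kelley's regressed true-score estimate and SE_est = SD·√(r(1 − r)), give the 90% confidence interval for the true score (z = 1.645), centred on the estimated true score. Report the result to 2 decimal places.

[23.15, 35.41]

T̂ = r·X + (1 − r)·M = 0.720·29 + 0.280·30 = 20.880 + 8.400 ≈ 29.280
SE_est = 8.300·√(0.720·0.280) ≈ 3.727
90% CI: 29.280 ± 6.130 ≈ (23.150, 35.410)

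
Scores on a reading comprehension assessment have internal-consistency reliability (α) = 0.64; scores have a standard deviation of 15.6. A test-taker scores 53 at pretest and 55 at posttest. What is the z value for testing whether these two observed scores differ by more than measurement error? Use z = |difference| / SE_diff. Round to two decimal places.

SEM = 15.6000 · √(1 − 0.6400) = 15.6000 · √0.3600 ≈ 15.6000 · 0.6000 ≈ 9.3600
Standard error of the difference = 9.3600·√2 ≈ 13.2370
z = |53 − 55| / 13.2370 = 2 / 13.2370 ≈ 0.1511

0.15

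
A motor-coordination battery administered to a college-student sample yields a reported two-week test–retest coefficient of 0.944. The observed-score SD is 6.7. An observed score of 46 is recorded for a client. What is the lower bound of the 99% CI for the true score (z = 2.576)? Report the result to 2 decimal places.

The standard error of measurement is 6.7000*√(1 − 0.9440) ≈ 6.7000*0.2366 ≈ 1.5855.
Margin = 2.576 * 1.5855 ≈ 4.0843
Lower limit = 46 − 4.0843 ≈ 41.9157

41.92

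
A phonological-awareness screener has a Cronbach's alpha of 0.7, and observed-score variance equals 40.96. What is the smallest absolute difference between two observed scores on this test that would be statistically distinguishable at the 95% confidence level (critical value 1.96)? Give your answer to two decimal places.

9.72

SD = √40.96 ≈ 6.4000
SEM = 6.4000·√(1 − 0.7000) ≈ 3.5054
SE_diff = √2 · SEM ≈ 4.9574
Smallest detectable difference = 1.96·4.9574 ≈ 9.7165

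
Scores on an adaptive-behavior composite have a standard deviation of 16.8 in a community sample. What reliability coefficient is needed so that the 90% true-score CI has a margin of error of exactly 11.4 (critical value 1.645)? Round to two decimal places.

0.83

Required SEM = 11.4 / 1.645 ≈ 6.93009
r = 1 − (SEM / SD)² = 1 − (6.93009 / 16.8)² ≈ 1 − 0.17016 ≈ 0.82984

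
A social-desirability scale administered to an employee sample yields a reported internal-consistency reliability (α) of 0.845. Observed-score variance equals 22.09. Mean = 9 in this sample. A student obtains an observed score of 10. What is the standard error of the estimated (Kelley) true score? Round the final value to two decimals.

1.70

SD = √22.09 ≈ 4.7000
SE_est = SD · √(r(1 − r)) = 4.7000 · √0.1310 ≈ 4.7000 · 0.3619 ≈ 1.7010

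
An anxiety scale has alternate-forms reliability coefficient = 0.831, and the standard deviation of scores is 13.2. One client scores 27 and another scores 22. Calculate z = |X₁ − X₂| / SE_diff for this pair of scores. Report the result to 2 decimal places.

SEM = 13.2000 × √(1 − 0.8310) = 13.2000 × √0.1690 ≈ 13.2000 × 0.4111 ≈ 5.4265
SE_diff = SEM × √2 ≈ 5.4265 × 1.4142 ≈ 7.6742
z = 5 / 7.6742 ≈ 0.6515

0.65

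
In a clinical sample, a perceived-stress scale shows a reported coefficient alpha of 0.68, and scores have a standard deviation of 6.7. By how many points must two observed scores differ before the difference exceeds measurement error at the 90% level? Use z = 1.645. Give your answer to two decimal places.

8.82

SEM = 6.7000·√(1 − 0.6800) ≈ 3.7901
SE_diff = SEM · √2 ≈ 3.7901 · 1.4142 ≈ 5.3600
Minimum reliable difference = 1.645 · SE_diff ≈ 1.645 · 5.3600 ≈ 8.8172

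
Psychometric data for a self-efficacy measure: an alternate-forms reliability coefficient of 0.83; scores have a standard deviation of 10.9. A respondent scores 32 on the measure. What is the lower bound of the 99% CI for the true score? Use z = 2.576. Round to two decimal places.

SEM = 10.900 · √(1 − 0.830) = 10.900 · √0.170 ≈ 10.900 · 0.412 ≈ 4.494
Margin = 2.576 · 4.494 ≈ 11.577
Lower bound: 32 − 11.577 = 20.423

20.42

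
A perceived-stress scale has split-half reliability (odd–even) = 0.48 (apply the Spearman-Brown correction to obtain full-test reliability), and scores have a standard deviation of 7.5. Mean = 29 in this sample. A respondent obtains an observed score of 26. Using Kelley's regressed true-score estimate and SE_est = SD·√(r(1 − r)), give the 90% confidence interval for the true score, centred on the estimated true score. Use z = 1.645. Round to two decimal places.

[21.16, 32.94]

Full-length reliability (Spearman-Brown) = 2(0.48)/(1+0.48) ≃ 0.649
T̂ = 0.649(26) + 0.351(29) ≃ 27.054
SE_est = 7.500·√(0.649·0.351) ≃ 3.580
CI = 27.054 ± 1.645 · 3.580 → [21.164, 32.944]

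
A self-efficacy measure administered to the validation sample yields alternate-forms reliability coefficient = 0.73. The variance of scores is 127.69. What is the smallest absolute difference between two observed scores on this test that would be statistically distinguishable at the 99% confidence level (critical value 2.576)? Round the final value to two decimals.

SD = √127.69 = 11.3000
SEM = 11.3000×√(1 − 0.7300) ≈ 5.8717
SE_diff = SEM × √2 ≈ 5.8717 × 1.4142 ≈ 8.3038
Smallest detectable difference = 2.576×8.3038 ≈ 21.3905

21.39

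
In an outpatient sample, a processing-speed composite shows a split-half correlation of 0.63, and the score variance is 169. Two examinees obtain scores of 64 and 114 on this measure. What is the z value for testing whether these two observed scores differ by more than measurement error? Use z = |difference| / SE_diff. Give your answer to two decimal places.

σ = 169^(1/2) = 13.0000
Spearman-Brown: r = 2(0.63) / (1 + 0.63) = 1.2600 / 1.6300 ≈ 0.7730
The standard error of measurement is 13.0000·√(1 − 0.7730) ≈ 13.0000·0.4764 ≈ 6.1937.
Standard error of the difference = 6.1937·√2 ≈ 8.7592
z = 50 / 8.7592 ≈ 5.7083

5.71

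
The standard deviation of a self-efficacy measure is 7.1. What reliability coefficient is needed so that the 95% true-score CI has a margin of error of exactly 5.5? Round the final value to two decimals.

Required SEM = 5.5 / 1.96 ≈ 2.8061
r = 1 − (2.8061/7.1)² ≈ 1 − 0.1562 ≈ 0.8438

0.84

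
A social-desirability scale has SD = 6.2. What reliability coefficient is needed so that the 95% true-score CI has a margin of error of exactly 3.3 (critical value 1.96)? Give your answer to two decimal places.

0.93

SEM needed = half-width / z = 3.3/1.96 ≈ 1.684
Required reliability = 1 − (SEM/SD)² = 1 − 0.074 ≈ 0.926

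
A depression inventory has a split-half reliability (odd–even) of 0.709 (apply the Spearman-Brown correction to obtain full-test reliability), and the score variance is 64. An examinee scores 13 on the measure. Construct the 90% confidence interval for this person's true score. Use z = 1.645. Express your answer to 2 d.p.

σ = 64^(1/2) = 8.0000
r_full = 2·0.709 / (1 + 0.709) ≃ 0.8297
The standard error of measurement is 8.0000×√(1 − 0.8297) ≃ 8.0000×0.4126 ≃ 3.3012.
Half-width = 1.645×3.3012 ≃ 5.4304
CI = 13 ± 5.4304 → [7.5696, 18.4304]

[7.57, 18.43]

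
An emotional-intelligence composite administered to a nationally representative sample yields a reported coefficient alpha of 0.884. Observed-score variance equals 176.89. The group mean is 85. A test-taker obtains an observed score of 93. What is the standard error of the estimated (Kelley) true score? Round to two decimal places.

SD = √176.89 ≃ 13.300
SE_est = SD · √(r(1 − r)) = 13.300 · √0.103 ≃ 13.300 · 0.320 ≃ 4.259

4.26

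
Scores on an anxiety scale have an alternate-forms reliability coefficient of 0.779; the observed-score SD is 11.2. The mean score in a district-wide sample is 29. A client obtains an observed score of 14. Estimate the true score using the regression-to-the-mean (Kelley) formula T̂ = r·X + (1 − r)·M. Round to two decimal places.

17.32

T̂ = 0.779(14) + 0.221(29) ≈ 17.315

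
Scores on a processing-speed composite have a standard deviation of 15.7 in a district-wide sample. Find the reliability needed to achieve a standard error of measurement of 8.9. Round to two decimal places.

r = 1 − (8.9000/15.7)² ≈ 1 − 0.3214 ≈ 0.6786

0.68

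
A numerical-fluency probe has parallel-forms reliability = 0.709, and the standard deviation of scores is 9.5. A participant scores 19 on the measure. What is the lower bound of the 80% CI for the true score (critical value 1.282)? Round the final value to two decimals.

12.43

SEM = 9.5000 * √(1 − 0.7090) = 9.5000 * √0.2910 ≈ 9.5000 * 0.5394 ≈ 5.1247
Margin = 1.282 * 5.1247 ≈ 6.5699
Lower bound: 19 − 6.5699 = 12.4301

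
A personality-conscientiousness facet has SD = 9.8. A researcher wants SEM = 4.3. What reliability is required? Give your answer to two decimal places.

r = 1 − (SEM / SD)² = 1 − (4.30000 / 9.8)² ≈ 1 − 0.19252 ≈ 0.80748

0.81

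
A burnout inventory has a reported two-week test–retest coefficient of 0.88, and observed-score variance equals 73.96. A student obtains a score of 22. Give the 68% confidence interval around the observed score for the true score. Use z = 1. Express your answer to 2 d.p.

[19.02, 24.98]

SD = √73.96 = 8.600
The standard error of measurement is 8.600·√(1 − 0.880) ≈ 8.600·0.346 ≈ 2.979.
1 · SEM ≈ 2.979
Interval: (19.021, 24.979)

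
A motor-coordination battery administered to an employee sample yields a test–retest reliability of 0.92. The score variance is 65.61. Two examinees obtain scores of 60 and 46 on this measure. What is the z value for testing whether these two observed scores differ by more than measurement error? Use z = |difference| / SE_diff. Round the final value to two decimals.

SD = √65.61 ≈ 8.10000
SEM = 8.10000×√(1 − 0.92000) ≈ 2.29103
SE_diff = √2 × SEM ≈ 3.24000
z = 14 / 3.24000 ≈ 4.32099

4.32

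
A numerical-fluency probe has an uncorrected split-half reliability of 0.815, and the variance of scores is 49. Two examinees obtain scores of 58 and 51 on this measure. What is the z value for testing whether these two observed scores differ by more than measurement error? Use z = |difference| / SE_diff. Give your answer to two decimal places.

SD = √49 ≈ 7.0000
Spearman-Brown: r = 2(0.815) / (1 + 0.815) = 1.6300 / 1.8150 ≈ 0.8981
SEM = 7.0000 × √(1 − 0.8981) = 7.0000 × √0.1019 ≈ 7.0000 × 0.3193 ≈ 2.2348
SE_diff = SEM × √2 ≈ 2.2348 × 1.4142 ≈ 3.1605
z = |58 − 51| / 3.1605 = 7 / 3.1605 ≈ 2.2148

2.21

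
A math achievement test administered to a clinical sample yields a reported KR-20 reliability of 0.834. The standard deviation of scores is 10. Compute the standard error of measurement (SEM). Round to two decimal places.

4.07

SEM = 10.000×√(1 − 0.834) ≈ 4.074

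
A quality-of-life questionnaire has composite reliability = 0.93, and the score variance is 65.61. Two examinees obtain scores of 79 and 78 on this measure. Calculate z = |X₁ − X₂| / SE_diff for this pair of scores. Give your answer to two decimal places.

SD = √65.61 ≈ 8.1000
SEM = 8.1000 · √(1 − 0.9300) = 8.1000 · √0.0700 ≈ 8.1000 · 0.2646 ≈ 2.1431
SE_diff = √2 · SEM ≈ 3.0307
z = 1 / 3.0307 ≈ 0.3300

0.33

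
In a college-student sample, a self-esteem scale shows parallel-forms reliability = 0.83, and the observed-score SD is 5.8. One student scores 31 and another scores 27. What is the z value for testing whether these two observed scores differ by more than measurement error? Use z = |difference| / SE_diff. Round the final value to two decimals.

SEM = 5.80000×√(1 − 0.83000) ≈ 2.39140
Standard error of the difference = 2.39140·√2 ≈ 3.38195
z = |31 − 27| / 3.38195 = 4 / 3.38195 ≈ 1.18275

1.18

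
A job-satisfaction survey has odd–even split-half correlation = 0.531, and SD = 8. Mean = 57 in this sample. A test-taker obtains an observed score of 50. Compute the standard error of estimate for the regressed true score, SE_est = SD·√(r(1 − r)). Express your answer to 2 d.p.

Full-length reliability (Spearman-Brown) = 2(0.531)/(1+0.531) ≃ 0.69366
SE_est = SD × √(r(1 − r)) = 8.00000 × √0.21249 ≃ 8.00000 × 0.46097 ≃ 3.68777

3.69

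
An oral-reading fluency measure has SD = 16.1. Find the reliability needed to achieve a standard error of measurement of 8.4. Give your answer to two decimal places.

Required reliability = 1 − (SEM/SD)² = 1 − 0.272 ≈ 0.728

0.73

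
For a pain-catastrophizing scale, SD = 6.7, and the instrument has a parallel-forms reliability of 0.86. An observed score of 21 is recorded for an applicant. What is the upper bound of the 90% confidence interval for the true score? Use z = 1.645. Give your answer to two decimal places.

25.12

The standard error of measurement is 6.700*√(1 − 0.860) ≃ 6.700*0.374 ≃ 2.507.
Margin = 1.645 * 2.507 ≃ 4.124
Upper limit = 21 + 4.124 ≃ 25.124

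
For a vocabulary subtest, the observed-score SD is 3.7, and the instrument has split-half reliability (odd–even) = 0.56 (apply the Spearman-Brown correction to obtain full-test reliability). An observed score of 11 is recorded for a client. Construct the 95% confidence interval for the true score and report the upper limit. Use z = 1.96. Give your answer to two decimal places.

Spearman-Brown: r = 2(0.56) / (1 + 0.56) = 1.120 / 1.560 ≃ 0.718
SEM = 3.700·√(1 − 0.718) ≃ 1.965
1.96 · SEM ≃ 3.851
Upper limit = 11 + 3.851 ≃ 14.851

14.85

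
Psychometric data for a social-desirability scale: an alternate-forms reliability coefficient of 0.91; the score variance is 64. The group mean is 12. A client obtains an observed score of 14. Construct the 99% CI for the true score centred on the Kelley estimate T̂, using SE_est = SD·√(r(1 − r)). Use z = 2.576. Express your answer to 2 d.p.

[7.92, 19.72]

SD = √64 = 8.000
T̂ = r·X + (1 − r)·M = 0.910*14 + 0.090*12 = 12.740 + 1.080 ≈ 13.820
SE_est = SD * √(r(1 − r)) = 8.000 * √0.082 ≈ 8.000 * 0.286 ≈ 2.289
CI = 13.820 ± 2.576 * 2.289 → [7.922, 19.718]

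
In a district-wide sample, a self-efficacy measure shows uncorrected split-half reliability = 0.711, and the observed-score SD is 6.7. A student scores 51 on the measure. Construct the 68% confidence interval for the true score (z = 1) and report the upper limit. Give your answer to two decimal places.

53.75

Spearman-Brown: r = 2(0.711) / (1 + 0.711) = 1.422 / 1.711 ≈ 0.831
SEM = 6.700 · √(1 − 0.831) = 6.700 · √0.169 ≈ 6.700 · 0.411 ≈ 2.754
Half-width = 1·2.754 ≈ 2.754
Upper bound: 51 + 2.754 = 53.754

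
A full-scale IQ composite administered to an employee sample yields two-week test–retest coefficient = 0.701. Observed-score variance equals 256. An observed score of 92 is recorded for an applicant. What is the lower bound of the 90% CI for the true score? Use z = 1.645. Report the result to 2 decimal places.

77.61

σ = 256^(1/2) = 16.0000
SEM = 16.0000 · √(1 − 0.7010) = 16.0000 · √0.2990 ≃ 16.0000 · 0.5468 ≃ 8.7489
Margin = 1.645 · 8.7489 ≃ 14.3920
Lower bound: 92 − 14.3920 = 77.6080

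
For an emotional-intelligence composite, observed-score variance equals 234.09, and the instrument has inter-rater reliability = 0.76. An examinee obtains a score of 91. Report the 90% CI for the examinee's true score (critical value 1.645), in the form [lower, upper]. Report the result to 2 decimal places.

σ = 234.09^(1/2) = 15.3000
The standard error of measurement is 15.3000*√(1 − 0.7600) ≈ 15.3000*0.4899 ≈ 7.4954.
Margin = 1.645 * 7.4954 ≈ 12.3300
CI = 91 ± 12.3300 → [78.6700, 103.3300]

[78.67, 103.33]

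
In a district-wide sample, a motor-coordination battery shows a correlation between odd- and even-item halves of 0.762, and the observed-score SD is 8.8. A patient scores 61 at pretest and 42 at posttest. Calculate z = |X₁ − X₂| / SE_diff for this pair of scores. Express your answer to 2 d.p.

r_full = 2·0.762 / (1 + 0.762) ≃ 0.865
SEM = 8.800 × √(1 − 0.865) = 8.800 × √0.135 ≃ 8.800 × 0.368 ≃ 3.234
SE_diff = √2 × SEM ≃ 4.574
z = 19 / 4.574 ≃ 4.154

4.15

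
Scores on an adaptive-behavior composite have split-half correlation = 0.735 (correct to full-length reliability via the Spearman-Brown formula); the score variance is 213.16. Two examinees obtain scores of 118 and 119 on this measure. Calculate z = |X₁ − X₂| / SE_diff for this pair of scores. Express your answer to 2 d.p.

SD = √213.16 = 14.600
Full-length reliability (Spearman-Brown) = 2(0.735)/(1+0.735) ≃ 0.847
SEM = 14.600*√(1 − 0.847) ≃ 5.706
Standard error of the difference = 5.706·√2 ≃ 8.069
z = |118 − 119| / 8.069 = 1 / 8.069 ≃ 0.124

0.12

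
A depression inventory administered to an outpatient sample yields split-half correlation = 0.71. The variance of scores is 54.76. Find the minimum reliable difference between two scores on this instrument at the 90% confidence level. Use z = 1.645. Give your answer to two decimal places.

SD = √54.76 = 7.400
r_full = 2·0.71 / (1 + 0.71) ≃ 0.830
SEM = 7.400·√(1 − 0.830) ≃ 3.047
SE_diff = √2 · SEM ≃ 4.310
Smallest detectable difference = 1.645·4.310 ≃ 7.089

7.09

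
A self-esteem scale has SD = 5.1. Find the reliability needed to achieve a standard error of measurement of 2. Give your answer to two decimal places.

Required reliability = 1 − (SEM/SD)² = 1 − 0.1538 ≈ 0.8462

0.85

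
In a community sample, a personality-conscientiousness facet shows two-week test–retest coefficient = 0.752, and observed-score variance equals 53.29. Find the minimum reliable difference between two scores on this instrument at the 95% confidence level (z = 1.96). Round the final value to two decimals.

SD = √53.29 = 7.3000
SEM = 7.3000×√(1 − 0.7520) ≈ 3.6354
SE_diff = √2 × SEM ≈ 5.1412
Smallest detectable difference = 1.96×5.1412 ≈ 10.0767

10.08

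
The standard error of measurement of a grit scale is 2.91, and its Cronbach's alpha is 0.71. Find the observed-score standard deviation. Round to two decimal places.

5.40

SD = 2.91 / √(1 − 0.71) ≃ 5.40373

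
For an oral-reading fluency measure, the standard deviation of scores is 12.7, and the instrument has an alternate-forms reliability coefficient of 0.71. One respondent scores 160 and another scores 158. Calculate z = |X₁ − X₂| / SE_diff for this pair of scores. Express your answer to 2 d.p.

0.21

SEM = 12.700 · √(1 − 0.710) = 12.700 · √0.290 ≈ 12.700 · 0.539 ≈ 6.839
SE_diff = √2 · SEM ≈ 9.672
z = 2 / 9.672 ≈ 0.207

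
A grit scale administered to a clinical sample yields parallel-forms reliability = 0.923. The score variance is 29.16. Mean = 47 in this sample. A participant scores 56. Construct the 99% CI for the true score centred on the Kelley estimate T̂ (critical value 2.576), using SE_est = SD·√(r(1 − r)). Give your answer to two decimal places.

SD = √29.16 ≈ 5.400
T̂ = r·X + (1 − r)·M = 0.923×56 + 0.077×47 = 51.688 + 3.619 ≈ 55.307
SE_est = 5.400·√[r(1 − r)] ≈ 1.440
99% CI: 55.307 ± 3.708 ≈ (51.599, 59.015)

[51.60, 59.02]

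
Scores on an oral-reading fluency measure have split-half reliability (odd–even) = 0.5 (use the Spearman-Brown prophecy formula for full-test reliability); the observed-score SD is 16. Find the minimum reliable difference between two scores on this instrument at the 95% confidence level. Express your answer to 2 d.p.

Spearman-Brown: r = 2(0.5) / (1 + 0.5) = 1.000 / 1.500 ≈ 0.667
The standard error of measurement is 16.000×√(1 − 0.667) ≈ 16.000×0.577 ≈ 9.238.
SE_diff = SEM × √2 ≈ 9.238 × 1.414 ≈ 13.064
Minimum reliable difference = 1.96 × SE_diff ≈ 1.96 × 13.064 ≈ 25.605

25.61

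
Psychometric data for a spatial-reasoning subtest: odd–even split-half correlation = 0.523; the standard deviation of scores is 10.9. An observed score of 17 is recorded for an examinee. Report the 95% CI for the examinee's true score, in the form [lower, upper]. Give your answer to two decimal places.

r_full = 2·0.523 / (1 + 0.523) ≈ 0.687
The standard error of measurement is 10.900*√(1 − 0.687) ≈ 10.900*0.560 ≈ 6.100.
Margin = 1.96 * 6.100 ≈ 11.956
CI = 17 ± 11.956 → [5.044, 28.956]

[5.04, 28.96]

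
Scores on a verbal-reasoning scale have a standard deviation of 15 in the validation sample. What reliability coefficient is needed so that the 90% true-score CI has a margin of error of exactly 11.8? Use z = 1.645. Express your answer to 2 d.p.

0.77

SEM needed = half-width / z = 11.8/1.645 ≈ 7.173
r = 1 − (7.173/15)² ≈ 1 − 0.229 ≈ 0.771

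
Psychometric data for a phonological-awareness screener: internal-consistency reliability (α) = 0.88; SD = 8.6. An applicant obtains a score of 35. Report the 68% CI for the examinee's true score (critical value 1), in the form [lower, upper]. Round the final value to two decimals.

[32.02, 37.98]

SEM = 8.600*√(1 − 0.880) ≈ 2.979
1 * SEM ≈ 2.979
68% CI: 35 ± 2.979 = [32.021, 37.979]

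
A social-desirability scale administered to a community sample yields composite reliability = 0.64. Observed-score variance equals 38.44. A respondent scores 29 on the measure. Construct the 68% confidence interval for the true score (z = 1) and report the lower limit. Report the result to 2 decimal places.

SD = √38.44 = 6.20000
SEM = 6.20000 × √(1 − 0.64000) = 6.20000 × √0.36000 ≈ 6.20000 × 0.60000 ≈ 3.72000
Margin = 1 × 3.72000 ≈ 3.72000
Lower bound: 29 − 3.72000 = 25.28000

25.28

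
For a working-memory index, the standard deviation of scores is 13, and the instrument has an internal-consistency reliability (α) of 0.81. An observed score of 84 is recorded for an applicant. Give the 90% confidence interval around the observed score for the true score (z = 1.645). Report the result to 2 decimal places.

The standard error of measurement is 13.0000×√(1 − 0.8100) ≈ 13.0000×0.4359 ≈ 5.6666.
1.645 × SEM ≈ 9.3215
CI = 84 ± 9.3215 → [74.6785, 93.3215]

[74.68, 93.32]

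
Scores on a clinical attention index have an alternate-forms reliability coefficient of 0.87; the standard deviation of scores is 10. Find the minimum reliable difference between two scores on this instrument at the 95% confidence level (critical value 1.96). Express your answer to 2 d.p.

9.99

SEM = 10.000 · √(1 − 0.870) = 10.000 · √0.130 ≈ 10.000 · 0.361 ≈ 3.606
SE_diff = √2 · SEM ≈ 5.099
Smallest detectable difference = 1.96·5.099 ≈ 9.994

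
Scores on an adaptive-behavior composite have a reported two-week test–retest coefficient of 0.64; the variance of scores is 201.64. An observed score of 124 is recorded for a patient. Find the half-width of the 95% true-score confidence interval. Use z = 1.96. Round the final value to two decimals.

16.70

SD = √201.64 ≈ 14.20000
SEM = 14.20000·√(1 − 0.64000) ≈ 8.52000
1.96 · SEM ≈ 16.69920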